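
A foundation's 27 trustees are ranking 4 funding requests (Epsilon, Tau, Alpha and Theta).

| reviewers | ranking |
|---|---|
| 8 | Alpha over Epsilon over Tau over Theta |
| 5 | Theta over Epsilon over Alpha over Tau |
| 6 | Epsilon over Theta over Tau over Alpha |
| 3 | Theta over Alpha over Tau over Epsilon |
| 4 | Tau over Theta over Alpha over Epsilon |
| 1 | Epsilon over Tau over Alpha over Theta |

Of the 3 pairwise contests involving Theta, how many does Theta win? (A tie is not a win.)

2

Theta against each rival (27 reviewers):
Theta vs Epsilon: Epsilon wins 15–12.
Theta vs Tau: 14 to 13, Theta.
Theta vs Alpha: Theta is ranked higher on 5+6+3+4 = 18 ballots, Alpha on 9. Theta wins 18–9.
Theta beats Tau, Alpha; loses to Epsilon — 2 pairwise wins.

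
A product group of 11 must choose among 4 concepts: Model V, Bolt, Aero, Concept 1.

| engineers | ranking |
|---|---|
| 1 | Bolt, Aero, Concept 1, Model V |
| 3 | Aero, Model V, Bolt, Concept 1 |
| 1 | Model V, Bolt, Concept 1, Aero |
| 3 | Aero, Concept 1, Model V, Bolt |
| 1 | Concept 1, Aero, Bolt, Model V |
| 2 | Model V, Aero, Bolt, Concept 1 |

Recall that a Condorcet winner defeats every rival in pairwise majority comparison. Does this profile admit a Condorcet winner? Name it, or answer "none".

Head-to-head results (11 engineers):
Model V–Bolt: Model V 9–2.
Model V vs Aero: Aero wins 8–3.
Model V vs Concept 1: Model V preferred on 3+1+2 = 6 ballots; Model V wins 6–5.
Bolt vs Aero: Aero wins 9–2.
Bolt vs Concept 1: 1+3+1+2 = 7 for Bolt, 4 for Concept 1 — Bolt by 7–4.
Aero vs Concept 1: Aero, 9–2.
Aero wins every pairwise contest, so Aero is the Condorcet winner.

Aero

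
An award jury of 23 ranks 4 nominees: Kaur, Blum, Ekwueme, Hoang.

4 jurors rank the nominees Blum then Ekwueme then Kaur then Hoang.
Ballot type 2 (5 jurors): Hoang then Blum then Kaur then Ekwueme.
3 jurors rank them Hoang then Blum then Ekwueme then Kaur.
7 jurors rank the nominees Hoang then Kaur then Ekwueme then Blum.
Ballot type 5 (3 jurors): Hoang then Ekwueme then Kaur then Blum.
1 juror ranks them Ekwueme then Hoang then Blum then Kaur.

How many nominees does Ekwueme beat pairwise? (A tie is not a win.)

Ekwueme against each rival (23 jurors):
Ekwueme–Kaur: Kaur 12–11.
Ekwueme vs Blum: 11 to 12, Blum.
Ekwueme vs Hoang: 5 to 18, Hoang.
Ekwueme beats no one; loses to Kaur, Blum, Hoang — 0 pairwise wins.

0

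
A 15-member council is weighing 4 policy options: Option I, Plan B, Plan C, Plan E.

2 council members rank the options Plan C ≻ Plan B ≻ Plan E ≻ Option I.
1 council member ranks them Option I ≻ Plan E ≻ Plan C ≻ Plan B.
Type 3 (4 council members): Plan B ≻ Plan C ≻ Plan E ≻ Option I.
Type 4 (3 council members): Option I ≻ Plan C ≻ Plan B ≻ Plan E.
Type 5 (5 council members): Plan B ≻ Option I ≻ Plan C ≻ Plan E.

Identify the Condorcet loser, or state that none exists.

Plan E

Head-to-head results (15 council members):
Option I vs Plan B: Option I is ranked higher on 1+3 = 4 ballots, Plan B on 11. Plan B wins 11–4.
Option I vs Plan C: Option I, 9–6.
Option I vs Plan E: 9 to 6, Option I.
Plan B vs Plan C: 9 to 6, Plan B.
Plan B vs Plan E: Plan B is ranked higher on 2+4+3+5 = 14 ballots, Plan E on 1. Plan B wins 14–1.
Plan C–Plan E: Plan C 14–1.
Only Plan E has no wins; Plan E is the Condorcet loser.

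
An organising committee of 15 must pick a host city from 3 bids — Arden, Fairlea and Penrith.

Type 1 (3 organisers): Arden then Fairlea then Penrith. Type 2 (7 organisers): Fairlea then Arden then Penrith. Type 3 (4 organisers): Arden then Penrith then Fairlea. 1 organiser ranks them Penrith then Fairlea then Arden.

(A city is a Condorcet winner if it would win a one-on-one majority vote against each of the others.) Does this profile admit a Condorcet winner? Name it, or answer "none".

Check each pair by majority over 15 ballots:
Arden vs Fairlea: Fairlea, 8–7.
Arden–Penrith: Arden 14–1.
Fairlea vs Penrith: Fairlea wins 10–5.
Fairlea wins every pairwise contest, so Fairlea is the Condorcet winner.

Fairlea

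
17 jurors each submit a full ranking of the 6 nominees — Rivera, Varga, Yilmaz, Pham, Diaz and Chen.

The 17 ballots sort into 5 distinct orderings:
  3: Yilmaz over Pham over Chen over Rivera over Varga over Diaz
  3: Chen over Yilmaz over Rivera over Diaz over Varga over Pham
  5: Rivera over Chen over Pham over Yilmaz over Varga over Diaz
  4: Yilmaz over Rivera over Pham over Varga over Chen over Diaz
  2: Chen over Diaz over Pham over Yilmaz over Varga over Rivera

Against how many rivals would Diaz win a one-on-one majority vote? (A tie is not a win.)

Diaz against each rival (17 jurors):
Diaz vs Rivera: 2 to 15, Rivera.
Diaz vs Varga: Diaz preferred on 3+2 = 5 ballots; Varga wins 12–5.
Diaz vs Yilmaz: Diaz is ranked higher on 2 ballots, Yilmaz on 15. Yilmaz wins 15–2.
Diaz vs Pham: 5 to 12, Pham.
Diaz vs Chen: 0 to 17, Chen.
Diaz beats no one; loses to Rivera, Varga, Yilmaz, Pham, Chen — 0 pairwise wins.

0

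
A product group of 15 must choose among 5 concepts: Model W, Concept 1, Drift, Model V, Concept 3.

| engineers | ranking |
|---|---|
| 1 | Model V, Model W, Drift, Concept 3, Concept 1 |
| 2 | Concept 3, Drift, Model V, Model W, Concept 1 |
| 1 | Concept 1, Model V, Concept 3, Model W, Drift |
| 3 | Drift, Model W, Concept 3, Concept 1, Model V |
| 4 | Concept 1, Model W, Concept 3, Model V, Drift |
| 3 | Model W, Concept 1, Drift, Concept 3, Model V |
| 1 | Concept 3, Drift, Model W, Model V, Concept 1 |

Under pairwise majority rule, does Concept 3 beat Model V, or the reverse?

Ballots ranking Concept 3 above Model V: 2 + 3 + 4 + 3 + 1 = 13.
Ballots ranking Model V above Concept 3: 15 − 13 = 2.
Concept 3 wins the head-to-head 13–2.

Concept 3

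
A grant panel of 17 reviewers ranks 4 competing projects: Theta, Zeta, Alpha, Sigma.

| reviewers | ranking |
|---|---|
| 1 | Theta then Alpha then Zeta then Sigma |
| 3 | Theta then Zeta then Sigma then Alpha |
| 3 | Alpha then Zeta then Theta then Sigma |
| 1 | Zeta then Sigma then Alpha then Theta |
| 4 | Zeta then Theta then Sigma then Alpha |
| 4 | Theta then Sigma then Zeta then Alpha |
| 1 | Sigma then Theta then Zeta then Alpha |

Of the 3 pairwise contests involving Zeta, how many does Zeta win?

Zeta against each rival (17 reviewers):
Zeta vs Theta: 3+1+4 = 8 for Zeta, 9 for Theta — Theta by 9–8.
Zeta vs Alpha: Zeta, 13–4.
Zeta vs Sigma: Zeta wins 12–5.
Zeta beats Alpha, Sigma; loses to Theta — 2 pairwise wins.

2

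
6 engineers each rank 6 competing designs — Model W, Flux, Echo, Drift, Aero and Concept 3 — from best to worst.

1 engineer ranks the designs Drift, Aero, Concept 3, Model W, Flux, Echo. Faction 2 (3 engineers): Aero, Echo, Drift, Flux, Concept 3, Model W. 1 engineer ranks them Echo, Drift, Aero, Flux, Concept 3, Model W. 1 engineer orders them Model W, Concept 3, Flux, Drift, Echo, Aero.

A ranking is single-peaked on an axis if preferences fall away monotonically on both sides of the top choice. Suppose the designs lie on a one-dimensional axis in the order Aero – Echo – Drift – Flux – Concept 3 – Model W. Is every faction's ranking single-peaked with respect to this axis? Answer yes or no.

Axis positions: Aero=1, Echo=2, Drift=3, Flux=4, Concept 3=5, Model W=6.
Faction 1: ranking walks positions 3-1-5-6-4-2; Aero is ranked above Echo even though Echo lies between Aero and the peak Drift on the axis — preferences dip and rise again. Not single-peaked.
Faction 2 (peak Aero at position 1): ranking walks positions 1-2-3-4-5-6, expanding outward from the peak — single-peaked.
Faction 3 (peak Echo at position 2): ranking walks positions 2-3-1-4-5-6, expanding outward from the peak — single-peaked.
Faction 4 (peak Model W at position 6): ranking walks positions 6-5-4-3-2-1, expanding outward from the peak — single-peaked.
Faction 1 violates single-peakedness, so the profile is not single-peaked on this axis.

no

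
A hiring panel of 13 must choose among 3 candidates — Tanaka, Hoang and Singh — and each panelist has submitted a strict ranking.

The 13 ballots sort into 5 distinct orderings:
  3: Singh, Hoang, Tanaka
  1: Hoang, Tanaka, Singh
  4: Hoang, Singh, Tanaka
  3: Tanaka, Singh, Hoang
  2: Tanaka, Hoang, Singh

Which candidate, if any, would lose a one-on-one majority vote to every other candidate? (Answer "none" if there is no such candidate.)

Pairwise majorities:
Tanaka vs Hoang: Tanaka preferred on 3+2 = 5 ballots; Hoang wins 8–5.
Tanaka–Singh: Singh 7–6.
Hoang–Singh: Hoang 7–6.
Only Tanaka has no wins; Tanaka is the Condorcet loser.

Tanaka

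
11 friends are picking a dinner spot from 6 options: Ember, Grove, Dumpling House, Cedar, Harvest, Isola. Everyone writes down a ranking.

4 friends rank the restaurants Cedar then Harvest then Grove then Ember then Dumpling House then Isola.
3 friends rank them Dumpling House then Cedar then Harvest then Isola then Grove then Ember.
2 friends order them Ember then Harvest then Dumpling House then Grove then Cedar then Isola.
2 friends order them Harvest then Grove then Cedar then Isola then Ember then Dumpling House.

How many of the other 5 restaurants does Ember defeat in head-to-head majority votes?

2

Ember against each rival (11 friends):
Ember vs Grove: Grove wins 9–2.
Ember vs Dumpling House: 8 to 3, Ember.
Ember–Cedar: Cedar 9–2.
Ember vs Harvest: Harvest wins 9–2.
Ember vs Isola: Ember, 6–5.
Ember beats Dumpling House, Isola; loses to Grove, Cedar, Harvest — 2 pairwise wins.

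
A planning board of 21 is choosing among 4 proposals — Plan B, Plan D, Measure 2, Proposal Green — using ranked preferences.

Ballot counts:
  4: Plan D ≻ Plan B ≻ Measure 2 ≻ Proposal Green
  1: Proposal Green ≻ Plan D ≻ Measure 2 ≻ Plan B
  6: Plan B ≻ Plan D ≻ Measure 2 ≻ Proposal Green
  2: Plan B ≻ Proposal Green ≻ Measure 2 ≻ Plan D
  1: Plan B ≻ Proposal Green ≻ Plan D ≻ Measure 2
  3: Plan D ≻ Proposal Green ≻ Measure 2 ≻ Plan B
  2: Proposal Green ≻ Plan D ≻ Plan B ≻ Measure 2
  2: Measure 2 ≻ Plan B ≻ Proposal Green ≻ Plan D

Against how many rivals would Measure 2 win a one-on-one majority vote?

1

Measure 2 against each rival (21 council members):
Measure 2 vs Plan B: Measure 2 is ranked higher on 1+3+2 = 6 ballots, Plan B on 15. Plan B wins 15–6.
Measure 2 vs Plan D: Measure 2 is ranked higher on 2+2 = 4 ballots, Plan D on 17. Plan D wins 17–4.
Measure 2 vs Proposal Green: Measure 2 is ranked higher on 4+6+2 = 12 ballots, Proposal Green on 9. Measure 2 wins 12–9.
Measure 2 beats Proposal Green; loses to Plan B, Plan D — 1 pairwise win.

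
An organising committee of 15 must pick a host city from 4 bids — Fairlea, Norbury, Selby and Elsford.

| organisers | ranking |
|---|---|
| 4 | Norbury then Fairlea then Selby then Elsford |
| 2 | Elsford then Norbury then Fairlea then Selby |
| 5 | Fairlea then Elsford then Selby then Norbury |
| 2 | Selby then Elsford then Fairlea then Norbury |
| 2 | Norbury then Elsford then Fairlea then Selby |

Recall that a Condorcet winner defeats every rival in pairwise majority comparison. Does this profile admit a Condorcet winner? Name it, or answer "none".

Head-to-head results (15 organisers):
Fairlea vs Norbury: Norbury wins 8–7.
Fairlea–Selby: Fairlea 13–2.
Fairlea vs Elsford: 4+5 = 9 for Fairlea, 6 for Elsford — Fairlea by 9–6.
Norbury vs Selby: Norbury preferred on 4+2+2 = 8 ballots; Norbury wins 8–7.
Norbury vs Elsford: Norbury preferred on 4+2 = 6 ballots; Elsford wins 9–6.
Selby vs Elsford: Selby is ranked higher on 4+2 = 6 ballots, Elsford on 9. Elsford wins 9–6.
Every city loses at least once (Fairlea loses to Norbury; Norbury loses to Elsford; Selby loses to Fairlea; Elsford loses to Fairlea). The majority relation contains the cycle Fairlea beats Elsford beats Norbury beats Fairlea, so there is no Condorcet winner.

none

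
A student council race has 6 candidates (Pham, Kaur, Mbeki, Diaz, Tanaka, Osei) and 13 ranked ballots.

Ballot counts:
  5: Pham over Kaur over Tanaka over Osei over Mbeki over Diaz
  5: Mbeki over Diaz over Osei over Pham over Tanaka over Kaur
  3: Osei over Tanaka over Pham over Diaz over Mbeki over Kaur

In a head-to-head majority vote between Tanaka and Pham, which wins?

Ballots ranking Tanaka above Pham: 3.
Ballots ranking Pham above Tanaka: 13 − 3 = 10.
Pham wins the head-to-head 10–3.

Pham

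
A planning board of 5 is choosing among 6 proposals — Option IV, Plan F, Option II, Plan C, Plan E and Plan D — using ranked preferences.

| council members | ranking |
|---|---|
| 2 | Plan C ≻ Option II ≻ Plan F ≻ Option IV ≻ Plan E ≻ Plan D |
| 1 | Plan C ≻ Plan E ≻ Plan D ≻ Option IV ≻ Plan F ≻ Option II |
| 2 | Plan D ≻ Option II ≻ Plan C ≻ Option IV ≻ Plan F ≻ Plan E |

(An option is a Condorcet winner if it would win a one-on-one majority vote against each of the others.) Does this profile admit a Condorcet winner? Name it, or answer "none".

Head-to-head results (5 council members):
Option IV vs Plan F: Option IV wins 3–2.
Option IV vs Option II: Option II, 4–1.
Option IV vs Plan C: Plan C, 5–0.
Option IV vs Plan E: Option IV, 4–1.
Option IV–Plan D: Plan D 3–2.
Plan F–Option II: Option II 4–1.
Plan F vs Plan C: Plan C wins 5–0.
Plan F vs Plan E: Plan F wins 4–1.
Plan F vs Plan D: Plan D, 3–2.
Option II–Plan C: Plan C 3–2.
Option II–Plan E: Option II 4–1.
Option II vs Plan D: Plan D, 3–2.
Plan C vs Plan E: Plan C, 5–0.
Plan C–Plan D: Plan C 3–2.
Plan E–Plan D: Plan E 3–2.
Plan C beats each of Option IV, Plan F, Option II, Plan E, Plan D — Plan C is the Condorcet winner.

Plan C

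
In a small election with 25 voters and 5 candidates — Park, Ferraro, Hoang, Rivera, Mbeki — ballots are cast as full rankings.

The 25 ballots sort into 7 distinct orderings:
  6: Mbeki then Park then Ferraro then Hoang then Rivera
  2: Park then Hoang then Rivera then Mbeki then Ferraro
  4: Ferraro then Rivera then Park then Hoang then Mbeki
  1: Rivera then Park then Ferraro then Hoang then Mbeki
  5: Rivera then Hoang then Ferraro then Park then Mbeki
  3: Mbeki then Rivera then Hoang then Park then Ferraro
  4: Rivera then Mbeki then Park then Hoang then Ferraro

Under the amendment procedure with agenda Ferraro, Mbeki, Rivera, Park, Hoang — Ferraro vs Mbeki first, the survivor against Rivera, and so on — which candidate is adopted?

Rivera

Round 1: Ferraro vs Mbeki — 10–15, Mbeki advances.
Round 2: Mbeki vs Rivera — 9–16, Rivera advances.
Round 3: Rivera vs Park — 17–8, Rivera advances.
Round 4: Rivera vs Hoang — 17–8, Rivera advances.
The agenda winner is Rivera.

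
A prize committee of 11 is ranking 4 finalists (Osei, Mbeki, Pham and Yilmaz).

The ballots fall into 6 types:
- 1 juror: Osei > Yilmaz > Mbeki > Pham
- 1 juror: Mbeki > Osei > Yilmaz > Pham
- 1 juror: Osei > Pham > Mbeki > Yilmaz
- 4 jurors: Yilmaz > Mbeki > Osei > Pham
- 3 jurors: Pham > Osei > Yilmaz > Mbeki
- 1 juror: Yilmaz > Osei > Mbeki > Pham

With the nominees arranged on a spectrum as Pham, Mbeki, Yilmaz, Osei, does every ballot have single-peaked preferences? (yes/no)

Axis positions: Pham=1, Mbeki=2, Yilmaz=3, Osei=4.
Type 1 (peak Osei at position 4): ranking walks positions 4-3-2-1, expanding outward from the peak — single-peaked.
Type 2: ranking walks positions 2-4-3-1; Osei is ranked above Yilmaz even though Yilmaz lies between Osei and the peak Mbeki on the axis — preferences dip and rise again. Not single-peaked.
Type 3: ranking walks positions 4-1-2-3; Pham is ranked above Yilmaz even though Yilmaz lies between Pham and the peak Osei on the axis — preferences dip and rise again. Not single-peaked.
Type 4 (peak Yilmaz at position 3): ranking walks positions 3-2-4-1, expanding outward from the peak — single-peaked.
Type 5: ranking walks positions 1-4-3-2; Osei is ranked above Mbeki even though Mbeki lies between Osei and the peak Pham on the axis — preferences dip and rise again. Not single-peaked.
Type 6 (peak Yilmaz at position 3): ranking walks positions 3-4-2-1, expanding outward from the peak — single-peaked.
Type 2 violates single-peakedness, so the profile is not single-peaked on this axis.

no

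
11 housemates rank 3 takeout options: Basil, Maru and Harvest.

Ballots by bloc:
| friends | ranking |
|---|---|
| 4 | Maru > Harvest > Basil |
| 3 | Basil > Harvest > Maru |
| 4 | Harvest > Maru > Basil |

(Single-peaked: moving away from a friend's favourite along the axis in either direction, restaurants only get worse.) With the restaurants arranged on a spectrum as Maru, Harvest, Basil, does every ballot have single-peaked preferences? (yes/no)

yes

Axis positions: Maru=1, Harvest=2, Basil=3.
Bloc 1 (peak Maru at position 1): ranking walks positions 1-2-3, expanding outward from the peak — single-peaked.
Bloc 2 (peak Basil at position 3): ranking walks positions 3-2-1, expanding outward from the peak — single-peaked.
Bloc 3 (peak Harvest at position 2): ranking walks positions 2-1-3, expanding outward from the peak — single-peaked.
Every ranking is single-peaked on this axis.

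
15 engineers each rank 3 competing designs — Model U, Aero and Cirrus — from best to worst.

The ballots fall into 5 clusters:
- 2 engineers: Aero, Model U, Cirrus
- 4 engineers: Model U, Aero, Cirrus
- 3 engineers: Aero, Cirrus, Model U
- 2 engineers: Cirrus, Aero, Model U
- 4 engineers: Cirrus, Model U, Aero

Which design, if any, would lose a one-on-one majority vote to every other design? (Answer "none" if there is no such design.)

Head-to-head results (15 engineers):
Model U vs Aero: Model U, 8–7.
Model U vs Cirrus: Model U is ranked higher on 2+4 = 6 ballots, Cirrus on 9. Cirrus wins 9–6.
Aero vs Cirrus: Aero, 9–6.
Each design has at least one pairwise win (Model U beats Aero; Aero beats Cirrus; Cirrus beats Model U) — no Condorcet loser.

none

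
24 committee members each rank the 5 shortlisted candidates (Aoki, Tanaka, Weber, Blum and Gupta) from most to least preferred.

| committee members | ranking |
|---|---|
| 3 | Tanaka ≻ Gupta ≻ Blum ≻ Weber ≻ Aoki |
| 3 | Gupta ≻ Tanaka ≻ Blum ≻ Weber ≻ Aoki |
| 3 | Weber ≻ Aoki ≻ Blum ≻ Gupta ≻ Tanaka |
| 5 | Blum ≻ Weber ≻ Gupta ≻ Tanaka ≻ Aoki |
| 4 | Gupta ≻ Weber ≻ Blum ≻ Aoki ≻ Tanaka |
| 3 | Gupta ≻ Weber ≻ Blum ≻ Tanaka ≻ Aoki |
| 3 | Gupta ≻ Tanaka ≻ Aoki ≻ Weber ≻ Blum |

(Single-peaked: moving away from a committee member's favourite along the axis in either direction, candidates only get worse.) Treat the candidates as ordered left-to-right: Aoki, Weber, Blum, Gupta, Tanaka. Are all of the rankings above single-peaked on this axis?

no

Axis positions: Aoki=1, Weber=2, Blum=3, Gupta=4, Tanaka=5.
Ballot type 1 (peak Tanaka at position 5): ranking walks positions 5-4-3-2-1, expanding outward from the peak — single-peaked.
Ballot type 2 (peak Gupta at position 4): ranking walks positions 4-5-3-2-1, expanding outward from the peak — single-peaked.
Ballot type 3 (peak Weber at position 2): ranking walks positions 2-1-3-4-5, expanding outward from the peak — single-peaked.
Ballot type 4 (peak Blum at position 3): ranking walks positions 3-2-4-5-1, expanding outward from the peak — single-peaked.
Ballot type 5: ranking walks positions 4-2-3-1-5; Weber is ranked above Blum even though Blum lies between Weber and the peak Gupta on the axis — preferences dip and rise again. Not single-peaked.
Ballot type 6: ranking walks positions 4-2-3-5-1; Weber is ranked above Blum even though Blum lies between Weber and the peak Gupta on the axis — preferences dip and rise again. Not single-peaked.
Ballot type 7: ranking walks positions 4-5-1-2-3; Aoki is ranked above Blum even though Blum lies between Aoki and the peak Gupta on the axis — preferences dip and rise again. Not single-peaked.
Ballot type 5 violates single-peakedness, so the profile is not single-peaked on this axis.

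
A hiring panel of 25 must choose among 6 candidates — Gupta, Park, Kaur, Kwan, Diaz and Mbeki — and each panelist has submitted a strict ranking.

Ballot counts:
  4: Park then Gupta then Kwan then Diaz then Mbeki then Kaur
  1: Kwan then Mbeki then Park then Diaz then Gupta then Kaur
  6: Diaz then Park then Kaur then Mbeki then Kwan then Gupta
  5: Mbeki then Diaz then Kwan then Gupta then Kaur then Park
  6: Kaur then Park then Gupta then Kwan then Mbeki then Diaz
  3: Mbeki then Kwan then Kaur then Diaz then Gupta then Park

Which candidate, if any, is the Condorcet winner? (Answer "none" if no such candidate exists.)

Pairwise majorities:
Gupta vs Park: 8 to 17, Park.
Gupta vs Kaur: 4+1+5 = 10 for Gupta, 15 for Kaur — Kaur by 15–10.
Gupta vs Kwan: Gupta preferred on 4+6 = 10 ballots; Kwan wins 15–10.
Gupta vs Diaz: 4+6 = 10 for Gupta, 15 for Diaz — Diaz by 15–10.
Gupta vs Mbeki: Gupta is ranked higher on 4+6 = 10 ballots, Mbeki on 15. Mbeki wins 15–10.
Park vs Kaur: 11 to 14, Kaur.
Park vs Kwan: Park is ranked higher on 4+6+6 = 16 ballots, Kwan on 9. Park wins 16–9.
Park vs Diaz: 11 to 14, Diaz.
Park vs Mbeki: Park preferred on 4+6+6 = 16 ballots; Park wins 16–9.
Kaur vs Kwan: Kaur is ranked higher on 6+6 = 12 ballots, Kwan on 13. Kwan wins 13–12.
Kaur vs Diaz: 6+3 = 9 for Kaur, 16 for Diaz — Diaz by 16–9.
Kaur vs Mbeki: Kaur preferred on 6+6 = 12 ballots; Mbeki wins 13–12.
Kwan vs Diaz: 4+1+6+3 = 14 for Kwan, 11 for Diaz — Kwan by 14–11.
Kwan vs Mbeki: Kwan is ranked higher on 4+1+6 = 11 ballots, Mbeki on 14. Mbeki wins 14–11.
Diaz vs Mbeki: 4+6 = 10 for Diaz, 15 for Mbeki — Mbeki by 15–10.
Every candidate loses at least once (Gupta loses to Park; Park loses to Kaur; Kaur loses to Kwan; Kwan loses to Park; Diaz loses to Kwan; Mbeki loses to Park). The majority relation contains the cycle Park beats Kwan beats Kaur beats Park, so there is no Condorcet winner.

none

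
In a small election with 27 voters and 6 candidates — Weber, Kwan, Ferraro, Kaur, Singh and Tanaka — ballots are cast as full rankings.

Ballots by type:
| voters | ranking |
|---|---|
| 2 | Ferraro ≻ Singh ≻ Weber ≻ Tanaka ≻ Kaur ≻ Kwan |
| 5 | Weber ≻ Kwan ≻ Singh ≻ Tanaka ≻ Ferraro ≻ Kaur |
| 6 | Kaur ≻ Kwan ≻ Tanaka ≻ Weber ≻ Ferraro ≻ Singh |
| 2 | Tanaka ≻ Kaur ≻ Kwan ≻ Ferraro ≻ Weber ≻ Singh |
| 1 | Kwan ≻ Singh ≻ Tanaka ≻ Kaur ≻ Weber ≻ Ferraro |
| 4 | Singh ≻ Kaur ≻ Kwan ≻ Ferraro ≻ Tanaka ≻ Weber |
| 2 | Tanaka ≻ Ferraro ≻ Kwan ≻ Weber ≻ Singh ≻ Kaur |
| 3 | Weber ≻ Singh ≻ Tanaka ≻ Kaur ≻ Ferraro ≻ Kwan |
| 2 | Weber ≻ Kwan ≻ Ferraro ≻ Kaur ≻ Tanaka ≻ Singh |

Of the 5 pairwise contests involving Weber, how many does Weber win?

Weber against each rival (27 voters):
Weber vs Kwan: Weber preferred on 2+5+3+2 = 12 ballots; Kwan wins 15–12.
Weber vs Ferraro: Weber preferred on 5+6+1+3+2 = 17 ballots; Weber wins 17–10.
Weber vs Kaur: Weber wins 14–13.
Weber vs Singh: Weber wins 20–7.
Weber vs Tanaka: 2+5+3+2 = 12 for Weber, 15 for Tanaka — Tanaka by 15–12.
Weber beats Ferraro, Kaur, Singh; loses to Kwan, Tanaka — 3 pairwise wins.

3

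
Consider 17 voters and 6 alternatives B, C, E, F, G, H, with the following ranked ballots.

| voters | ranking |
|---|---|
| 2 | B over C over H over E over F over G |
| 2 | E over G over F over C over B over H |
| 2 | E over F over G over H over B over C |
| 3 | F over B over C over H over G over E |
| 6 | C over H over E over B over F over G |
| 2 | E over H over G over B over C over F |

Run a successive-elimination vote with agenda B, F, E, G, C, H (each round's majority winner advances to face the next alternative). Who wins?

C

Round 1: B vs F — 10–7, B advances.
Round 2: B vs E — 5–12, E advances.
Round 3: E vs G — 14–3, E advances.
Round 4: E vs C — 6–11, C advances.
Round 5: C vs H — 13–4, C advances.
C survives the agenda.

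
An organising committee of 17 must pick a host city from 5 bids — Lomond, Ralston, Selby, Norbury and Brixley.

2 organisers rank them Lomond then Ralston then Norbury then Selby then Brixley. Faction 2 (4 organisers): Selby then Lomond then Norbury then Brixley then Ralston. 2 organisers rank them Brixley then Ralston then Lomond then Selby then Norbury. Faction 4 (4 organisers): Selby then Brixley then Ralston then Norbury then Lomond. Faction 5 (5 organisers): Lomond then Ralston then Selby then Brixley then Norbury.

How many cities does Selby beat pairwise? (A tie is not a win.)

Selby against each rival (17 organisers):
Selby vs Lomond: Lomond wins 9–8.
Selby–Ralston: Ralston 9–8.
Selby vs Norbury: Selby is ranked higher on 4+2+4+5 = 15 ballots, Norbury on 2. Selby wins 15–2.
Selby vs Brixley: Selby is ranked higher on 2+4+4+5 = 15 ballots, Brixley on 2. Selby wins 15–2.
Selby beats Norbury, Brixley; loses to Lomond, Ralston — 2 pairwise wins.

2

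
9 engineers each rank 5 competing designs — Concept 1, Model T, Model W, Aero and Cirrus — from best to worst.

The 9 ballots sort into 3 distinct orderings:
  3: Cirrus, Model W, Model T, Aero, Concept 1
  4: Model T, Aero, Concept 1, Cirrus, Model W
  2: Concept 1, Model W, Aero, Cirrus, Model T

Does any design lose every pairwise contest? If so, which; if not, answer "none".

none

Head-to-head results (9 engineers):
Concept 1 vs Model T: Concept 1 is ranked higher on 2 ballots, Model T on 7. Model T wins 7–2.
Concept 1 vs Model W: 6 to 3, Concept 1.
Concept 1 vs Aero: 2 for Concept 1, 7 for Aero — Aero by 7–2.
Concept 1 vs Cirrus: 6 to 3, Concept 1.
Model T vs Model W: 4 to 5, Model W.
Model T vs Aero: 3+4 = 7 for Model T, 2 for Aero — Model T by 7–2.
Model T vs Cirrus: 4 to 5, Cirrus.
Model W–Aero: Model W 5–4.
Model W vs Cirrus: Cirrus, 7–2.
Aero vs Cirrus: Aero preferred on 4+2 = 6 ballots; Aero wins 6–3.
No design is winless: Concept 1 beats Model W; Model T beats Concept 1; Model W beats Model T; Aero beats Concept 1; Cirrus beats Model T. There is no Condorcet loser.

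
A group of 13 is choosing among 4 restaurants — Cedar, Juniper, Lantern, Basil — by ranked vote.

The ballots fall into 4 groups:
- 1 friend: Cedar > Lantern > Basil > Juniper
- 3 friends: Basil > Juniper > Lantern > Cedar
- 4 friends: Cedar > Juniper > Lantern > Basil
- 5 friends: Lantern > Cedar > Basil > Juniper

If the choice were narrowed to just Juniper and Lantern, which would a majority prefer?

Ballots ranking Juniper above Lantern: 3 + 4 = 7.
Ballots ranking Lantern above Juniper: 13 − 7 = 6.
Juniper wins the head-to-head 7–6.

Juniper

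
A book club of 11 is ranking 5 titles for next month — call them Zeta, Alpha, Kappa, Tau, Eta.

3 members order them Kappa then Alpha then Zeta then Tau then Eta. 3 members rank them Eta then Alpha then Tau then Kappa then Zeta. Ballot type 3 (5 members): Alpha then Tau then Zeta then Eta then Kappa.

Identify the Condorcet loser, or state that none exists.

Pairwise majorities:
Zeta vs Alpha: 0 to 11, Alpha.
Zeta vs Kappa: Kappa wins 6–5.
Zeta–Tau: Tau 8–3.
Zeta vs Eta: 8 to 3, Zeta.
Alpha vs Kappa: 3+5 = 8 for Alpha, 3 for Kappa — Alpha by 8–3.
Alpha vs Tau: Alpha, 11–0.
Alpha vs Eta: 8 to 3, Alpha.
Kappa vs Tau: Kappa is ranked higher on 3 ballots, Tau on 8. Tau wins 8–3.
Kappa vs Eta: Eta, 8–3.
Tau vs Eta: Tau, 8–3.
Every book wins at least one matchup (Zeta beats Eta; Alpha beats Zeta; Kappa beats Zeta; Tau beats Zeta; Eta beats Kappa), so there is no Condorcet loser.

none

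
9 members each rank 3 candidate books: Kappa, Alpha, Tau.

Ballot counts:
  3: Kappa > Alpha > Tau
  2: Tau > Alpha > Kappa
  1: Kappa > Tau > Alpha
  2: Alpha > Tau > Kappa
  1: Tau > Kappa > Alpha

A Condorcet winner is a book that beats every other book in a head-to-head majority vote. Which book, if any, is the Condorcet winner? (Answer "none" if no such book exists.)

none

Check each pair by majority over 9 ballots:
Kappa–Alpha: Kappa 5–4.
Kappa vs Tau: Tau wins 5–4.
Alpha vs Tau: Alpha, 5–4.
Each book drops at least one matchup (Kappa loses to Tau; Alpha loses to Kappa; Tau loses to Alpha); the cycle Kappa > Alpha > Tau > Kappa rules out a Condorcet winner.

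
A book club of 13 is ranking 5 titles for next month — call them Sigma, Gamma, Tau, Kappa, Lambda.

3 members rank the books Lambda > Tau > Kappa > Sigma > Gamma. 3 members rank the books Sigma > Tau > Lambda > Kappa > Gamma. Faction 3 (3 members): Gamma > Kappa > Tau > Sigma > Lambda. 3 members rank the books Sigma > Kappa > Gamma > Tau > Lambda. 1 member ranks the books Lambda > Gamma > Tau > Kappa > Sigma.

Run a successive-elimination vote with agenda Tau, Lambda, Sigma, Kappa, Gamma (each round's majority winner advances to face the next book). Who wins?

Gamma

Round 1: Tau vs Lambda — 9–4, Tau advances.
Round 2: Tau vs Sigma — 7–6, Tau advances.
Round 3: Tau vs Kappa — 7–6, Tau advances.
Round 4: Tau vs Gamma — 6–7, Gamma advances.
The agenda winner is Gamma.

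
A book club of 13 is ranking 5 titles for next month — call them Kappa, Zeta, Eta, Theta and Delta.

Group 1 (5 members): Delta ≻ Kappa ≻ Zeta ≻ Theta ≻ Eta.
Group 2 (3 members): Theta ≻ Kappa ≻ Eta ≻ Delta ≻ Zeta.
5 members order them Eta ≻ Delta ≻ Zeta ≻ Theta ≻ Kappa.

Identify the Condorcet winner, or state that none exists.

Head-to-head results (13 members):
Kappa vs Zeta: Kappa wins 8–5.
Kappa vs Eta: Kappa wins 8–5.
Kappa vs Theta: Theta, 8–5.
Kappa–Delta: Delta 10–3.
Zeta–Eta: Eta 8–5.
Zeta–Theta: Zeta 10–3.
Zeta vs Delta: Delta wins 13–0.
Eta vs Theta: Theta, 8–5.
Eta–Delta: Eta 8–5.
Theta vs Delta: Delta wins 10–3.
Each book drops at least one matchup (Kappa loses to Theta; Zeta loses to Kappa; Eta loses to Kappa; Theta loses to Zeta; Delta loses to Eta); the cycle Kappa > Zeta > Theta > Kappa rules out a Condorcet winner.

none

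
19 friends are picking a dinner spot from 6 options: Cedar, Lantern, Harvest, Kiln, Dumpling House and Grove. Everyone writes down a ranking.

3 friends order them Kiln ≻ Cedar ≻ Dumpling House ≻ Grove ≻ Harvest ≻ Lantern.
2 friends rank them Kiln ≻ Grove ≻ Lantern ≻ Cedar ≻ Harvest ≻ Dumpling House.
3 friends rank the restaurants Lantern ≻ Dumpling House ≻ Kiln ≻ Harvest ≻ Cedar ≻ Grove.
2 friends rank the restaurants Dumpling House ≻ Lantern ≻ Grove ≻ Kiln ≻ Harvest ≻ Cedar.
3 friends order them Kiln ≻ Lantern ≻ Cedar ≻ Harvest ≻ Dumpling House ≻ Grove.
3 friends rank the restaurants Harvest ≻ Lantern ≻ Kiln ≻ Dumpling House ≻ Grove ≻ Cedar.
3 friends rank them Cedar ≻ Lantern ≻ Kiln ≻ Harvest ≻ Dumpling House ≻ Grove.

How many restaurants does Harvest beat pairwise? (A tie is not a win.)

2

Harvest against each rival (19 friends):
Harvest vs Cedar: Harvest preferred on 3+2+3 = 8 ballots; Cedar wins 11–8.
Harvest vs Lantern: Harvest is ranked higher on 3+3 = 6 ballots, Lantern on 13. Lantern wins 13–6.
Harvest–Kiln: Kiln 16–3.
Harvest vs Dumpling House: Harvest preferred on 2+3+3+3 = 11 ballots; Harvest wins 11–8.
Harvest–Grove: Harvest 12–7.
Harvest beats Dumpling House, Grove; loses to Cedar, Lantern, Kiln — 2 pairwise wins.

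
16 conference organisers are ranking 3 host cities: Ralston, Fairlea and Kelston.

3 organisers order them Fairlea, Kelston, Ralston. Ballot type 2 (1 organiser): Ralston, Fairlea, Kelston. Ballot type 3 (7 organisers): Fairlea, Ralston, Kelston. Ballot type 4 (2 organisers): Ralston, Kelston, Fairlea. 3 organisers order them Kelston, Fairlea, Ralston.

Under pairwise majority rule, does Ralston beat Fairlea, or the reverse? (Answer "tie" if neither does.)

Fairlea

Ballots ranking Ralston above Fairlea: 1 + 2 = 3.
Ballots ranking Fairlea above Ralston: 16 − 3 = 13.
Fairlea wins the head-to-head 13–3.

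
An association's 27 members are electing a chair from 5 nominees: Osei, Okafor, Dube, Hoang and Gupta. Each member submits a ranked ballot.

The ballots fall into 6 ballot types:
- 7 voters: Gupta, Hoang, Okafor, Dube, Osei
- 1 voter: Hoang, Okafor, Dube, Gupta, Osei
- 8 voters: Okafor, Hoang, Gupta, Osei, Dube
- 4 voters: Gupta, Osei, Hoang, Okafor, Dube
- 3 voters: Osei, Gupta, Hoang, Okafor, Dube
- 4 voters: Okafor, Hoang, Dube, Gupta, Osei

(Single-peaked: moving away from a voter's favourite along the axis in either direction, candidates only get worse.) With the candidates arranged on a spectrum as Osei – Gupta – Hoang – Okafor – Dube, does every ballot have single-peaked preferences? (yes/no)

yes

Axis positions: Osei=1, Gupta=2, Hoang=3, Okafor=4, Dube=5.
Ballot type 1 (peak Gupta at position 2): ranking walks positions 2-3-4-5-1, expanding outward from the peak — single-peaked.
Ballot type 2 (peak Hoang at position 3): ranking walks positions 3-4-5-2-1, expanding outward from the peak — single-peaked.
Ballot type 3 (peak Okafor at position 4): ranking walks positions 4-3-2-1-5, expanding outward from the peak — single-peaked.
Ballot type 4 (peak Gupta at position 2): ranking walks positions 2-1-3-4-5, expanding outward from the peak — single-peaked.
Ballot type 5 (peak Osei at position 1): ranking walks positions 1-2-3-4-5, expanding outward from the peak — single-peaked.
Ballot type 6 (peak Okafor at position 4): ranking walks positions 4-3-5-2-1, expanding outward from the peak — single-peaked.
Every ranking is single-peaked on this axis.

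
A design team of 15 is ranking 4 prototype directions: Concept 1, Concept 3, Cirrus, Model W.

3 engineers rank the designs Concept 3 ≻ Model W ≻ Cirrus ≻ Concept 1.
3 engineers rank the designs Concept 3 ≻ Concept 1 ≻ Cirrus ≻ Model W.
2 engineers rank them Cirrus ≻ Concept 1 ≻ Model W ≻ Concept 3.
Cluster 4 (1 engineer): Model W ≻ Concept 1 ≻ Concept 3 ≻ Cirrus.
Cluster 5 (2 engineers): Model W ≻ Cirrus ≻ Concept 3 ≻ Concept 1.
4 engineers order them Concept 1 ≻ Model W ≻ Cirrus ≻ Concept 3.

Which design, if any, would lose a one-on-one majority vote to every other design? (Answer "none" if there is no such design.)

Head-to-head results (15 engineers):
Concept 1 vs Concept 3: Concept 3, 8–7.
Concept 1 vs Cirrus: Concept 1, 8–7.
Concept 1–Model W: Concept 1 9–6.
Concept 3 vs Cirrus: Concept 3 is ranked higher on 3+3+1 = 7 ballots, Cirrus on 8. Cirrus wins 8–7.
Concept 3 vs Model W: Model W, 9–6.
Cirrus vs Model W: Model W, 10–5.
Every design wins at least one matchup (Concept 1 beats Cirrus; Concept 3 beats Concept 1; Cirrus beats Concept 3; Model W beats Concept 3), so there is no Condorcet loser.

none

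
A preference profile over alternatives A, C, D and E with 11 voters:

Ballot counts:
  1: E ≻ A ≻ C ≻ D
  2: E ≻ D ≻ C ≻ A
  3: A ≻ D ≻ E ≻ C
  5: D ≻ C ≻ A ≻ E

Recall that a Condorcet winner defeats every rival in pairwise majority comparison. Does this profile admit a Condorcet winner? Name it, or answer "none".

D

Pairwise majorities:
A vs C: A is ranked higher on 1+3 = 4 ballots, C on 7. C wins 7–4.
A vs D: A is ranked higher on 1+3 = 4 ballots, D on 7. D wins 7–4.
A vs E: A is ranked higher on 3+5 = 8 ballots, E on 3. A wins 8–3.
C–D: D 10–1.
C vs E: C preferred on 5 ballots; E wins 6–5.
D vs E: D, 8–3.
D wins every pairwise contest, so D is the Condorcet winner.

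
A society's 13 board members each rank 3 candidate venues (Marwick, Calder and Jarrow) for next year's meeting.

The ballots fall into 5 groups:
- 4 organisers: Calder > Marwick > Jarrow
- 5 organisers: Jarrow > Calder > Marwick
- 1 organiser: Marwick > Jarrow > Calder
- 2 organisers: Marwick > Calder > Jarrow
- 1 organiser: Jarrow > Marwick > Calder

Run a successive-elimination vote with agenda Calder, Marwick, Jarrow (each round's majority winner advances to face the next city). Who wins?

Jarrow

Round 1: Calder vs Marwick — 9–4, Calder advances.
Round 2: Calder vs Jarrow — 6–7, Jarrow advances.
The agenda winner is Jarrow.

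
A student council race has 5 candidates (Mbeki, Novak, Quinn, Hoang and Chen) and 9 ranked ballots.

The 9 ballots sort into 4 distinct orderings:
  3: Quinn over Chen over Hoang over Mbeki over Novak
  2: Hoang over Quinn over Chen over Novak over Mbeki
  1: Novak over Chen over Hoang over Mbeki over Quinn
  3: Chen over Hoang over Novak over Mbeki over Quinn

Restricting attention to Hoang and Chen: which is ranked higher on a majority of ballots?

Ballots ranking Hoang above Chen: 2.
Ballots ranking Chen above Hoang: 9 − 2 = 7.
Chen wins the head-to-head 7–2.

Chen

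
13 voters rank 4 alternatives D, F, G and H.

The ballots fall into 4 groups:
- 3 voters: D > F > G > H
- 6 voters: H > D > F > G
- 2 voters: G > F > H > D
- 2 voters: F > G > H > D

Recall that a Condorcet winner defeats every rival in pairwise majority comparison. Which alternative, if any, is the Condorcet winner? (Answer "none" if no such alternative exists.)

none

Pairwise majorities:
D vs F: D preferred on 3+6 = 9 ballots; D wins 9–4.
D vs G: 3+6 = 9 for D, 4 for G — D by 9–4.
D vs H: D preferred on 3 ballots; H wins 10–3.
F vs G: 11 to 2, F.
F vs H: F preferred on 3+2+2 = 7 ballots; F wins 7–6.
G vs H: 3+2+2 = 7 for G, 6 for H — G by 7–6.
Each alternative drops at least one matchup (D loses to H; F loses to D; G loses to D; H loses to F); the cycle D beats F beats H beats D rules out a Condorcet winner.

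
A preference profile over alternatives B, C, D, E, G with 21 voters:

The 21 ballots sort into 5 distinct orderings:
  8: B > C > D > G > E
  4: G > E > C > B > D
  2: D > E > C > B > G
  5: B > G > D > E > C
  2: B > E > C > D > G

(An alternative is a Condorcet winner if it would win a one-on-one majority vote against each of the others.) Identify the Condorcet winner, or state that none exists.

B

Pairwise majorities:
B vs C: 15 to 6, B.
B vs D: 19 to 2, B.
B–E: B 15–6.
B vs G: B preferred on 8+2+5+2 = 17 ballots; B wins 17–4.
C vs D: C wins 14–7.
C vs E: C is ranked higher on 8 ballots, E on 13. E wins 13–8.
C vs G: C, 12–9.
D vs E: D is ranked higher on 8+2+5 = 15 ballots, E on 6. D wins 15–6.
D vs G: D preferred on 8+2+2 = 12 ballots; D wins 12–9.
E vs G: E preferred on 2+2 = 4 ballots; G wins 17–4.
B beats each of C, D, E, G — B is the Condorcet winner.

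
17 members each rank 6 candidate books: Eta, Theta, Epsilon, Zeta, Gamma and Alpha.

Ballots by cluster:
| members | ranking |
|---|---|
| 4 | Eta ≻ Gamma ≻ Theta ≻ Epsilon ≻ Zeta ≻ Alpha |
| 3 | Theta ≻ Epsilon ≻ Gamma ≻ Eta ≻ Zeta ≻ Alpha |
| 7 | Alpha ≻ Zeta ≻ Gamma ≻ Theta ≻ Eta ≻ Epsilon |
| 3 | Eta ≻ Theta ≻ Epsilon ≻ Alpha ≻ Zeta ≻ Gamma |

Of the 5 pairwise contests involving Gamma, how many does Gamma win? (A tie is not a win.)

3

Gamma against each rival (17 members):
Gamma vs Eta: 10 to 7, Gamma.
Gamma vs Theta: Gamma preferred on 4+7 = 11 ballots; Gamma wins 11–6.
Gamma vs Epsilon: 11 to 6, Gamma.
Gamma vs Zeta: Zeta, 10–7.
Gamma vs Alpha: 4+3 = 7 for Gamma, 10 for Alpha — Alpha by 10–7.
Gamma beats Eta, Theta, Epsilon; loses to Zeta, Alpha — 3 pairwise wins.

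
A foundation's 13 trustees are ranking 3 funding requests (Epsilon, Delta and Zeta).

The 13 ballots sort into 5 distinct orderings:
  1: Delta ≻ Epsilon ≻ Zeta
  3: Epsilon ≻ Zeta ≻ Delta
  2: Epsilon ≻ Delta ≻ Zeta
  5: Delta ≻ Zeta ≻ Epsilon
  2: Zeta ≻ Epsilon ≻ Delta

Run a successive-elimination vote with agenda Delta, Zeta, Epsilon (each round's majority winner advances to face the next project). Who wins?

Round 1: Delta vs Zeta — 8–5, Delta advances.
Round 2: Delta vs Epsilon — 6–7, Epsilon advances.
Epsilon survives the agenda.

Epsilon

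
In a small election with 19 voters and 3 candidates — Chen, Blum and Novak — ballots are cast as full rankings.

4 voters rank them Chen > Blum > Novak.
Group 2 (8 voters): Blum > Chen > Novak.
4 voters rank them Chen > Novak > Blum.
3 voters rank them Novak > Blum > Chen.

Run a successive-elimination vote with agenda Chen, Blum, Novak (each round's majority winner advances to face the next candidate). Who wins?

Round 1: Chen vs Blum — 8–11, Blum advances.
Round 2: Blum vs Novak — 12–7, Blum advances.
The agenda winner is Blum.

Blum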